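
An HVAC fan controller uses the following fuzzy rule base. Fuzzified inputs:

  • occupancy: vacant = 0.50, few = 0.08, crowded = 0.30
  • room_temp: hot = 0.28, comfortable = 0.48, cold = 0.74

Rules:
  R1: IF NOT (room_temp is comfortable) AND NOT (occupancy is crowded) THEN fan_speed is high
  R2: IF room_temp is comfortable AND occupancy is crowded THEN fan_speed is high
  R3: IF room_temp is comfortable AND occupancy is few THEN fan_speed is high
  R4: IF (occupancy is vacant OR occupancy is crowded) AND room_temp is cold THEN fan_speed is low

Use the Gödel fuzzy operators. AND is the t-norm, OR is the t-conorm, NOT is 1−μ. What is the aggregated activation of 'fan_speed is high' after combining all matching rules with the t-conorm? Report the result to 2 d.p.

R1: ¬comfortable=1−0.48=0.52, ¬crowded=1−0.30=0.70; AND[min(a, b)] → w = 0.52
R2: comfortable=0.48, crowded=0.30; AND[min(a, b)] → w = 0.30
R3: comfortable=0.48, few=0.08; AND[min(a, b)] → w = 0.08
R4: (vacant=0.50 OR crowded=0.30) = 0.50; AND[min(a, b)] with cold=0.74 → w = 0.50
Rules with consequent 'high': {R1, R2, R3} → strengths 0.52, 0.30, 0.08
Aggregate via t-conorm [max(a, b)]: 0.52

0.52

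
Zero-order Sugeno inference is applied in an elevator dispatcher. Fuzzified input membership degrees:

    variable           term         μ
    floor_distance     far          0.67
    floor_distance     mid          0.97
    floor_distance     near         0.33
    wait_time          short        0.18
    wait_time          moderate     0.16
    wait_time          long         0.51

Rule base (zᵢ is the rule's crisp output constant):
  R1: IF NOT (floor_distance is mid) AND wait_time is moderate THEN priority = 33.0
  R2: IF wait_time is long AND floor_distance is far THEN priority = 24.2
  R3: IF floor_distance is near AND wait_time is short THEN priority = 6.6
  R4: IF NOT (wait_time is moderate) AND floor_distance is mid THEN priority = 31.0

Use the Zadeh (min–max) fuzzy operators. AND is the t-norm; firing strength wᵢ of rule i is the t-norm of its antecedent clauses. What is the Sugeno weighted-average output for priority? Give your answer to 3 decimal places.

R1 (z=33.0): ¬mid=1−0.97=0.03, moderate=0.16; AND[min(a, b)] → w = 0.03
R2 (z=24.2): long=0.51, far=0.67; AND[min(a, b)] → w = 0.51
R3 (z=6.6): near=0.33, short=0.18; AND[min(a, b)] → w = 0.18
R4 (z=31.0): ¬moderate=1−0.16=0.84, mid=0.97; AND[min(a, b)] → w = 0.84
Weighted average = (0.03·33.0 + 0.51·24.2 + 0.18·6.6 + 0.84·31.0) / (0.03 + 0.51 + 0.18 + 0.84)
  = 40.5600 / 1.5600 = 26.000

26.000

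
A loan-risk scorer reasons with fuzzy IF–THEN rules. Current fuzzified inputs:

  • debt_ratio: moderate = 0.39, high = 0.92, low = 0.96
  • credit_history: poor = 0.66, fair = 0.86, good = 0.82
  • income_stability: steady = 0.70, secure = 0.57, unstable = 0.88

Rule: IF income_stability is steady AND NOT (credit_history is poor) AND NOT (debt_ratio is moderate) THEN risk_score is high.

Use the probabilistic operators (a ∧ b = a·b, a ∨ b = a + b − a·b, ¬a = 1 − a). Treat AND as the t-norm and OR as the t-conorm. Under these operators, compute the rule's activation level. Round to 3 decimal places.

0.145

firing strength: steady=0.70, ¬poor=1−0.66=0.34, ¬moderate=1−0.39=0.61; AND[a·b] → w = 0.1452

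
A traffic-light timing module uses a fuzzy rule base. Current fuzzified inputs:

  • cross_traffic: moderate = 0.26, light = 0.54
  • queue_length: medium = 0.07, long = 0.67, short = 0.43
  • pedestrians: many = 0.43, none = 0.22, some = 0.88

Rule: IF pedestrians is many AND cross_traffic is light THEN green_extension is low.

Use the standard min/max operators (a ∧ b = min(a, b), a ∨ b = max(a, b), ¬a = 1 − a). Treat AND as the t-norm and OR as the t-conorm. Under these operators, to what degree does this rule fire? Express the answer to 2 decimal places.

0.43

firing strength: many=0.43, light=0.54; AND[min(a, b)] → w = 0.43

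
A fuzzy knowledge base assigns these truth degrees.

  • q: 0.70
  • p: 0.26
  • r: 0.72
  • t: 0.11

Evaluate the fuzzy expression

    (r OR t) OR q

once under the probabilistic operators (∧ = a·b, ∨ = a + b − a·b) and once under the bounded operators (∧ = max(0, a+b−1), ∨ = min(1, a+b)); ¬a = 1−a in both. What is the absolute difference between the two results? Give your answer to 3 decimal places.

0.075

Under probabilistic:
  r OR t = a + b − a·b on (0.7200, 0.1100) = 0.7508
  (r OR t) OR q = a + b − a·b on (0.7508, 0.7000) = 0.9252
  → value = 0.9252
Under bounded:
  r OR t = min(1, a+b) on (0.72, 0.11) = 0.83
  (r OR t) OR q = min(1, a+b) on (0.83, 0.70) = 1.00
  → value = 1.0000
|0.9252 − 1.0000| = 0.075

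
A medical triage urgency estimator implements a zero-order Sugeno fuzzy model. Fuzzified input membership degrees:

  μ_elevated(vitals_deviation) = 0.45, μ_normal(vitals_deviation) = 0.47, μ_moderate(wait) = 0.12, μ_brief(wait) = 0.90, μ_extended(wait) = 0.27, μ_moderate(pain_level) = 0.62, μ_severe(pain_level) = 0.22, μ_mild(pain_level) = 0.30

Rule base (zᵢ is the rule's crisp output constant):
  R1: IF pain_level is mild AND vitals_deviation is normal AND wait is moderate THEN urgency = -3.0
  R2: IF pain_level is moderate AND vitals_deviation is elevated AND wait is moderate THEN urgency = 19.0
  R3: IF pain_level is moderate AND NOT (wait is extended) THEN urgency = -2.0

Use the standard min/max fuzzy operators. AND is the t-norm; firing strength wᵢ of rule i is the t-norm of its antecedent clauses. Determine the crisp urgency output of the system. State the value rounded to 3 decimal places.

0.791

R1 (z=-3.0): mild=0.30, normal=0.47, moderate=0.12; AND[min(a, b)] → w = 0.12
R2 (z=19.0): moderate=0.62, elevated=0.45, moderate=0.12; AND[min(a, b)] → w = 0.12
R3 (z=-2.0): moderate=0.62, ¬extended=1−0.27=0.73; AND[min(a, b)] → w = 0.62
Weighted average = (0.12·-3.0 + 0.12·19.0 + 0.62·-2.0) / (0.12 + 0.12 + 0.62)
  = 0.6800 / 0.8600 = 0.791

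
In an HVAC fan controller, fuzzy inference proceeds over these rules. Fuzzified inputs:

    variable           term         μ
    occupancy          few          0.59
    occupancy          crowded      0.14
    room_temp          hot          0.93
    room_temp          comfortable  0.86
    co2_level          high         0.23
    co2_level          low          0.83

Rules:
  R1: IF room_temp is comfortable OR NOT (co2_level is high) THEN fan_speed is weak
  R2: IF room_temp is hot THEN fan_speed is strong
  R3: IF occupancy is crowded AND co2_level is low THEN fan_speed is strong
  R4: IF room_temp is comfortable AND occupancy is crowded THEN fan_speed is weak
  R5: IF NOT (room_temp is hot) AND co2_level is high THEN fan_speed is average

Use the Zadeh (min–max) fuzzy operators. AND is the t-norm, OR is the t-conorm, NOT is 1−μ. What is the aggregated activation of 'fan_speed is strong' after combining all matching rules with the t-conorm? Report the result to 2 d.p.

R1: comfortable=0.86, ¬high=1−0.23=0.77; OR[max(a, b)] → w = 0.86
R2: hot=0.93 → w = 0.93
R3: crowded=0.14, low=0.83; AND[min(a, b)] → w = 0.14
R4: comfortable=0.86, crowded=0.14; AND[min(a, b)] → w = 0.14
R5: ¬hot=1−0.93=0.07, high=0.23; AND[min(a, b)] → w = 0.07
Rules with consequent 'strong': {R2, R3} → strengths 0.93, 0.14
Aggregate via t-conorm [max(a, b)]: 0.93

0.93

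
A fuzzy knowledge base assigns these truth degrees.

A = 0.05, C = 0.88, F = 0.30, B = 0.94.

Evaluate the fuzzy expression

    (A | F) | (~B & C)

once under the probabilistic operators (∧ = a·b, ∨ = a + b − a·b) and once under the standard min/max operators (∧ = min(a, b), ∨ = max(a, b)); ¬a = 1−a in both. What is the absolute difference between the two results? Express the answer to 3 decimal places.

Under probabilistic:
  A | F = a + b − a·b on (0.0500, 0.3000) = 0.3350
  ~B = 1 − 0.9400 = 0.0600
  ~B & C = a·b on (0.0600, 0.8800) = 0.0528
  (A | F) | (~B & C) = a + b − a·b on (0.3350, 0.0528) = 0.3701
  → value = 0.3701
Under standard min/max:
  A | F = max(a, b) on (0.05, 0.30) = 0.30
  ~B = 1 − 0.94 = 0.06
  ~B & C = min(a, b) on (0.06, 0.88) = 0.06
  (A | F) | (~B & C) = max(a, b) on (0.30, 0.06) = 0.30
  → value = 0.3000
|0.3701 − 0.3000| = 0.070

0.070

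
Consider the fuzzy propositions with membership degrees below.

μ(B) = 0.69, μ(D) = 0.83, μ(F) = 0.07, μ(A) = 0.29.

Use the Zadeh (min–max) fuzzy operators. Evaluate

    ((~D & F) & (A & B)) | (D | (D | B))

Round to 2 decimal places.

~D = 1 − 0.83 = 0.17
~D & F = min(a, b) on (0.17, 0.07) = 0.07
A & B = min(a, b) on (0.29, 0.69) = 0.29
(~D & F) & (A & B) = min(a, b) on (0.07, 0.29) = 0.07
D | B = max(a, b) on (0.83, 0.69) = 0.83
D | (D | B) = max(a, b) on (0.83, 0.83) = 0.83
((~D & F) & (A & B)) | (D | (D | B)) = max(a, b) on (0.07, 0.83) = 0.83

0.83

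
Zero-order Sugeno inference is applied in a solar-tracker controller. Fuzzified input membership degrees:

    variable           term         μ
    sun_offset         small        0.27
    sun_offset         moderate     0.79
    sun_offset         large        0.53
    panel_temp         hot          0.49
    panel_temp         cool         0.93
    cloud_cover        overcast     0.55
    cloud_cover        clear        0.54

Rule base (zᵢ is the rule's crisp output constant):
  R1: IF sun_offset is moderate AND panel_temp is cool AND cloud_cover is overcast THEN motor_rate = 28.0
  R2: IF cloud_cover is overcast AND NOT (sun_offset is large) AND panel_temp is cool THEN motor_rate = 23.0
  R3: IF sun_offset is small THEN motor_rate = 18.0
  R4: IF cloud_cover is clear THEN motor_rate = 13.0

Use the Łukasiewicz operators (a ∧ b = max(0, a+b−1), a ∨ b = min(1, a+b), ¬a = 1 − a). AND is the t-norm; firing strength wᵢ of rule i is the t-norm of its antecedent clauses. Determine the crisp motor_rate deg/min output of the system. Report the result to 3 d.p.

R1 (z=28.0): moderate=0.79, cool=0.93, overcast=0.55; AND[max(0, a+b−1)] → w = 0.27
R2 (z=23.0): overcast=0.55, ¬large=1−0.53=0.47, cool=0.93; AND[max(0, a+b−1)] → w = 0.00
R3 (z=18.0): small=0.27 → w = 0.27
R4 (z=13.0): clear=0.54 → w = 0.54
Weighted average = (0.27·28.0 + 0.00·23.0 + 0.27·18.0 + 0.54·13.0) / (0.27 + 0.00 + 0.27 + 0.54)
  = 19.4400 / 1.0800 = 18.000

18.000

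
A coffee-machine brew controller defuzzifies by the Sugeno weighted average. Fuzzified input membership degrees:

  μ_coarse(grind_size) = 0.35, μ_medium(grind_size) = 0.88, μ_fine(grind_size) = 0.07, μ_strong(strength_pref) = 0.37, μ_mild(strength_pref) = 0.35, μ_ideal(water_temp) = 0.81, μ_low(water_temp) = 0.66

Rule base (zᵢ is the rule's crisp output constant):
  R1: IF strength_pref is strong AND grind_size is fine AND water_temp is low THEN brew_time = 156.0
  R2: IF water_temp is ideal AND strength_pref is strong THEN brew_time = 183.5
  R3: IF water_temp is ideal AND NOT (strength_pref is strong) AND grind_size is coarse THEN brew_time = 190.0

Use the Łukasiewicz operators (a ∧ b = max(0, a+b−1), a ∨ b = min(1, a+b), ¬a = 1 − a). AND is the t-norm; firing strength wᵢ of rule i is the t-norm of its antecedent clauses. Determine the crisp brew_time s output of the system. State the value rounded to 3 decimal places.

R1 (z=156.0): strong=0.37, fine=0.07, low=0.66; AND[max(0, a+b−1)] → w = 0.00
R2 (z=183.5): ideal=0.81, strong=0.37; AND[max(0, a+b−1)] → w = 0.18
R3 (z=190.0): ideal=0.81, ¬strong=1−0.37=0.63, coarse=0.35; AND[max(0, a+b−1)] → w = 0.00
Weighted average = (0.00·156.0 + 0.18·183.5 + 0.00·190.0) / (0.00 + 0.18 + 0.00)
  = 33.0300 / 0.1800 = 183.500

183.500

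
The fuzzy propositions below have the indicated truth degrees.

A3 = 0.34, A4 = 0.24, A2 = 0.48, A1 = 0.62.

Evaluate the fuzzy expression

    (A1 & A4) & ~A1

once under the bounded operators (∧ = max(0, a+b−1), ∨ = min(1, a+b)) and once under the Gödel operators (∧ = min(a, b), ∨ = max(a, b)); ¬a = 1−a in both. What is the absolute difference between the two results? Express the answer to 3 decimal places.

Under bounded:
  A1 & A4 = max(0, a+b−1) on (0.62, 0.24) = 0.00
  ~A1 = 1 − 0.62 = 0.38
  (A1 & A4) & ~A1 = max(0, a+b−1) on (0.00, 0.38) = 0.00
  → value = 0.0000
Under Gödel:
  A1 & A4 = min(a, b) on (0.62, 0.24) = 0.24
  ~A1 = 1 − 0.62 = 0.38
  (A1 & A4) & ~A1 = min(a, b) on (0.24, 0.38) = 0.24
  → value = 0.2400
|0.0000 − 0.2400| = 0.240

0.240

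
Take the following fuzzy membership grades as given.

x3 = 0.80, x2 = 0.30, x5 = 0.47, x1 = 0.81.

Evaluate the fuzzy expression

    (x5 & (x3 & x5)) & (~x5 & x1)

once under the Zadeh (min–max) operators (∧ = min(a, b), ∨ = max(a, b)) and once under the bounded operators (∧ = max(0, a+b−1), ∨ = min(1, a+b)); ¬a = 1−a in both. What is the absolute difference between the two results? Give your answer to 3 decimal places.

0.470

Under Zadeh (min–max):
  x3 & x5 = min(a, b) on (0.80, 0.47) = 0.47
  x5 & (x3 & x5) = min(a, b) on (0.47, 0.47) = 0.47
  ~x5 = 1 − 0.47 = 0.53
  ~x5 & x1 = min(a, b) on (0.53, 0.81) = 0.53
  (x5 & (x3 & x5)) & (~x5 & x1) = min(a, b) on (0.47, 0.53) = 0.47
  → value = 0.4700
Under bounded:
  x3 & x5 = max(0, a+b−1) on (0.80, 0.47) = 0.27
  x5 & (x3 & x5) = max(0, a+b−1) on (0.47, 0.27) = 0.00
  ~x5 = 1 − 0.47 = 0.53
  ~x5 & x1 = max(0, a+b−1) on (0.53, 0.81) = 0.34
  (x5 & (x3 & x5)) & (~x5 & x1) = max(0, a+b−1) on (0.00, 0.34) = 0.00
  → value = 0.0000
|0.4700 − 0.0000| = 0.470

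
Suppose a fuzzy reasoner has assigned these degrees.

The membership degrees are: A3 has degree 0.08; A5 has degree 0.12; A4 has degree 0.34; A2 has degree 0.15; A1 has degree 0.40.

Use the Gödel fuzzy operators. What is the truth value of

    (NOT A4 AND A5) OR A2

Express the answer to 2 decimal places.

NOT A4 = 1 − 0.34 = 0.66
NOT A4 AND A5 = min(a, b) on (0.66, 0.12) = 0.12
(NOT A4 AND A5) OR A2 = max(a, b) on (0.12, 0.15) = 0.15

0.15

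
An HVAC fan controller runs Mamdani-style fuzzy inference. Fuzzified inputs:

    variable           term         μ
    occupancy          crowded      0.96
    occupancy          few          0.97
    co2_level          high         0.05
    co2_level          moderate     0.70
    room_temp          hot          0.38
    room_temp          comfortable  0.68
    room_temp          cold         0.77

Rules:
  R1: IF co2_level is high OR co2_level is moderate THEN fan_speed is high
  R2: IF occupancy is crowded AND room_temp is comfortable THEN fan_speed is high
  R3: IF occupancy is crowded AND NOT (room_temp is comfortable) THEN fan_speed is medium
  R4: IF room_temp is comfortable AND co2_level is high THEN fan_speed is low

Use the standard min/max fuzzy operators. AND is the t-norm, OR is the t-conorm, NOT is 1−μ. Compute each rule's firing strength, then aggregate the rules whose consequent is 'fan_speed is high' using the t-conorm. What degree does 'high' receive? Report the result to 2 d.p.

0.70

R1: high=0.05, moderate=0.70; OR[max(a, b)] → w = 0.70
R2: crowded=0.96, comfortable=0.68; AND[min(a, b)] → w = 0.68
R3: crowded=0.96, ¬comfortable=1−0.68=0.32; AND[min(a, b)] → w = 0.32
R4: comfortable=0.68, high=0.05; AND[min(a, b)] → w = 0.05
Rules with consequent 'high': {R1, R2} → strengths 0.70, 0.68
Aggregate via t-conorm [max(a, b)]: 0.70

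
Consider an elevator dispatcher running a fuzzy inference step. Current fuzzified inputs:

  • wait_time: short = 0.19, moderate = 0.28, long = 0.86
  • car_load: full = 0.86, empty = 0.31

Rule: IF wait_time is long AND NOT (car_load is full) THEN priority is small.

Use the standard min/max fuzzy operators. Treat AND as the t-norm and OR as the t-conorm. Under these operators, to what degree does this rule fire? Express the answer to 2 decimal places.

firing strength: long=0.86, ¬full=1−0.86=0.14; AND[min(a, b)] → w = 0.14

0.14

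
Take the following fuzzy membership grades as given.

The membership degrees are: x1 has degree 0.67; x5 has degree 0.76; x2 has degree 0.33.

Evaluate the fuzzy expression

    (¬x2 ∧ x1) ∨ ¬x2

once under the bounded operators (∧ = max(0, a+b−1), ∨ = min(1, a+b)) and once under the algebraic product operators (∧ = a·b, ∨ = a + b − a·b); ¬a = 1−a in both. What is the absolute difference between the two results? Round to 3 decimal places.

Under bounded:
  ¬x2 = 1 − 0.33 = 0.67
  ¬x2 ∧ x1 = max(0, a+b−1) on (0.67, 0.67) = 0.34
  ¬x2 = 1 − 0.33 = 0.67
  (¬x2 ∧ x1) ∨ ¬x2 = min(1, a+b) on (0.34, 0.67) = 1.00
  → value = 1.0000
Under algebraic product:
  ¬x2 = 1 − 0.3300 = 0.6700
  ¬x2 ∧ x1 = a·b on (0.6700, 0.6700) = 0.4489
  ¬x2 = 1 − 0.3300 = 0.6700
  (¬x2 ∧ x1) ∨ ¬x2 = a + b − a·b on (0.4489, 0.6700) = 0.8181
  → value = 0.8181
|1.0000 − 0.8181| = 0.182

0.182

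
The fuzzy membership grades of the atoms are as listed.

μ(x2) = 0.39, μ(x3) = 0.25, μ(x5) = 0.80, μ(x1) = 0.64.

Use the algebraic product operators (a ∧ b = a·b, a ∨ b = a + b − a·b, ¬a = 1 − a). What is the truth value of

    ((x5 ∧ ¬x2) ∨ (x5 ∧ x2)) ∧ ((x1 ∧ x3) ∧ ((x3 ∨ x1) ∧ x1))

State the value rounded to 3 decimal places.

¬x2 = 1 − 0.3900 = 0.6100
x5 ∧ ¬x2 = a·b on (0.8000, 0.6100) = 0.4880
x5 ∧ x2 = a·b on (0.8000, 0.3900) = 0.3120
(x5 ∧ ¬x2) ∨ (x5 ∧ x2) = a + b − a·b on (0.4880, 0.3120) = 0.6477
x1 ∧ x3 = a·b on (0.6400, 0.2500) = 0.1600
x3 ∨ x1 = a + b − a·b on (0.2500, 0.6400) = 0.7300
(x3 ∨ x1) ∧ x1 = a·b on (0.7300, 0.6400) = 0.4672
(x1 ∧ x3) ∧ ((x3 ∨ x1) ∧ x1) = a·b on (0.1600, 0.4672) = 0.0748
((x5 ∧ ¬x2) ∨ (x5 ∧ x2)) ∧ ((x1 ∧ x3) ∧ ((x3 ∨ x1) ∧ x1)) = a·b on (0.6477, 0.0748) = 0.0484

0.048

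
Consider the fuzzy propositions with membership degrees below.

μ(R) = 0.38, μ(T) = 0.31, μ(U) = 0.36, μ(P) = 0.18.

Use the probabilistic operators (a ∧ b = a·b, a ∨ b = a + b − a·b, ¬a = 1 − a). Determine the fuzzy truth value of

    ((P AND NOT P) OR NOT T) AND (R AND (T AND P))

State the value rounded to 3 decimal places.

NOT P = 1 − 0.1800 = 0.8200
P AND NOT P = a·b on (0.1800, 0.8200) = 0.1476
NOT T = 1 − 0.3100 = 0.6900
(P AND NOT P) OR NOT T = a + b − a·b on (0.1476, 0.6900) = 0.7358
T AND P = a·b on (0.3100, 0.1800) = 0.0558
R AND (T AND P) = a·b on (0.3800, 0.0558) = 0.0212
((P AND NOT P) OR NOT T) AND (R AND (T AND P)) = a·b on (0.7358, 0.0212) = 0.0156

0.016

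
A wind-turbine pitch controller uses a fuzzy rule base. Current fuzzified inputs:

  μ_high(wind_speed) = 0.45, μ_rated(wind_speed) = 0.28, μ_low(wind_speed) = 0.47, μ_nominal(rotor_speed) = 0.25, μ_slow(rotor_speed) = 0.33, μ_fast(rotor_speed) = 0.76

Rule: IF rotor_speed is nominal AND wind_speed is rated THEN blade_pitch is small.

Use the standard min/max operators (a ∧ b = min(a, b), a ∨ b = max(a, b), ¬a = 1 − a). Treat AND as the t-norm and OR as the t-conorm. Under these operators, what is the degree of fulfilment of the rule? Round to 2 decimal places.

0.25

firing strength: nominal=0.25, rated=0.28; AND[min(a, b)] → w = 0.25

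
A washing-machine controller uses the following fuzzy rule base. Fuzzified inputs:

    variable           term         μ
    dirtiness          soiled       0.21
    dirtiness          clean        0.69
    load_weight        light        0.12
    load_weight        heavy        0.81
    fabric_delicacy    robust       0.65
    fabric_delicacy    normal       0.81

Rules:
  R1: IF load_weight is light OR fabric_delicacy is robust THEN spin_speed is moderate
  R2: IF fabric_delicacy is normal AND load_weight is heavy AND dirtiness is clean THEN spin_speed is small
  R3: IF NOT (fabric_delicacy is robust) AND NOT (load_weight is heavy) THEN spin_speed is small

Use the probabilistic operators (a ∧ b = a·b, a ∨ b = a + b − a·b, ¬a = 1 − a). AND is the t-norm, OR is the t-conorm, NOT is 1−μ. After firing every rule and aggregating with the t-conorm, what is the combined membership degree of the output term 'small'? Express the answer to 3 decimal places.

R1: light=0.12, robust=0.65; OR[a + b − a·b] → w = 0.6920
R2: normal=0.81, heavy=0.81, clean=0.69; AND[a·b] → w = 0.4527
R3: ¬robust=1−0.65=0.35, ¬heavy=1−0.81=0.19; AND[a·b] → w = 0.0665
Rules with consequent 'small': {R2, R3} → strengths 0.4527, 0.0665
Aggregate via t-conorm [a + b − a·b]: 0.4891

0.489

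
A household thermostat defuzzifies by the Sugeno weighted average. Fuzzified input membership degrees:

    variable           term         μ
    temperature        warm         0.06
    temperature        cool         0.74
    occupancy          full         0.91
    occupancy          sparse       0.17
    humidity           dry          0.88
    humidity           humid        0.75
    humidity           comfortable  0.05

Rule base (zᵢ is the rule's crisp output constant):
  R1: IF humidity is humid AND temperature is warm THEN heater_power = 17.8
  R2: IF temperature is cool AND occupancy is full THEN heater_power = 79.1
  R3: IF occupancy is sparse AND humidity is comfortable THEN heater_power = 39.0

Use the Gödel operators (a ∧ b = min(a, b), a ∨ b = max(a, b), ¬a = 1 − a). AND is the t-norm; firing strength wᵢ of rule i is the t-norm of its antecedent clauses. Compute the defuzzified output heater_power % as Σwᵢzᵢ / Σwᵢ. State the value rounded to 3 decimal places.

72.414

R1 (z=17.8): humid=0.75, warm=0.06; AND[min(a, b)] → w = 0.06
R2 (z=79.1): cool=0.74, full=0.91; AND[min(a, b)] → w = 0.74
R3 (z=39.0): sparse=0.17, comfortable=0.05; AND[min(a, b)] → w = 0.05
Weighted average = (0.06·17.8 + 0.74·79.1 + 0.05·39.0) / (0.06 + 0.74 + 0.05)
  = 61.5520 / 0.8500 = 72.414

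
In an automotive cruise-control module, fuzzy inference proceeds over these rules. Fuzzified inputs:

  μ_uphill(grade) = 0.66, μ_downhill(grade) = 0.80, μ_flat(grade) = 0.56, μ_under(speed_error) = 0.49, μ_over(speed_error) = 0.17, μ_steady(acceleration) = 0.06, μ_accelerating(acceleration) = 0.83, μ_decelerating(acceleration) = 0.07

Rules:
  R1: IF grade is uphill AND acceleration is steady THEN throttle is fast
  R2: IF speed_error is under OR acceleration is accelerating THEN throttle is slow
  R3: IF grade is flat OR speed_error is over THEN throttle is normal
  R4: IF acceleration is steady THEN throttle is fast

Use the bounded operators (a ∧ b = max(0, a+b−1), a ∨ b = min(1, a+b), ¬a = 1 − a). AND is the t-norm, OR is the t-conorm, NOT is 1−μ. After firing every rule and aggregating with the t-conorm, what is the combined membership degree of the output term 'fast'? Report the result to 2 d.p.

0.06

R1: uphill=0.66, steady=0.06; AND[max(0, a+b−1)] → w = 0.00
R2: under=0.49, accelerating=0.83; OR[min(1, a+b)] → w = 1.00
R3: flat=0.56, over=0.17; OR[min(1, a+b)] → w = 0.73
R4: steady=0.06 → w = 0.06
Rules with consequent 'fast': {R1, R4} → strengths 0.00, 0.06
Aggregate via t-conorm [min(1, a+b)]: 0.06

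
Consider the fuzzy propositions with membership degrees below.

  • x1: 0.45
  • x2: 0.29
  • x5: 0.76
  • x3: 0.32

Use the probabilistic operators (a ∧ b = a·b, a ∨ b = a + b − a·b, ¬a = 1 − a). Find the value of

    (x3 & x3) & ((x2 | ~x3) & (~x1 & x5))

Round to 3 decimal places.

0.033

x3 & x3 = a·b on (0.3200, 0.3200) = 0.1024
~x3 = 1 − 0.3200 = 0.6800
x2 | ~x3 = a + b − a·b on (0.2900, 0.6800) = 0.7728
~x1 = 1 − 0.4500 = 0.5500
~x1 & x5 = a·b on (0.5500, 0.7600) = 0.4180
(x2 | ~x3) & (~x1 & x5) = a·b on (0.7728, 0.4180) = 0.3230
(x3 & x3) & ((x2 | ~x3) & (~x1 & x5)) = a·b on (0.1024, 0.3230) = 0.0331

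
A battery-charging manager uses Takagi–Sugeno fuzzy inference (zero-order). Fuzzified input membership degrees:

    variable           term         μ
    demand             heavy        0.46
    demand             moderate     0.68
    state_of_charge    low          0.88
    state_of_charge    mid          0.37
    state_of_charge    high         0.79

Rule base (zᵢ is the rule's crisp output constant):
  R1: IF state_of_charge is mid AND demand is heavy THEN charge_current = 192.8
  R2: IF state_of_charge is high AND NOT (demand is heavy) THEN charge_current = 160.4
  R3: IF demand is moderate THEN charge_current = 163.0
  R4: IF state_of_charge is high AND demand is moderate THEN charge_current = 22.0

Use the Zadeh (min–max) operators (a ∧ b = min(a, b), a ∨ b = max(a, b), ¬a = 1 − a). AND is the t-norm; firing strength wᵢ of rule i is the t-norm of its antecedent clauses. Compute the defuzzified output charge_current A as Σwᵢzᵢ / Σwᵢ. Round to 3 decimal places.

R1 (z=192.8): mid=0.37, heavy=0.46; AND[min(a, b)] → w = 0.37
R2 (z=160.4): high=0.79, ¬heavy=1−0.46=0.54; AND[min(a, b)] → w = 0.54
R3 (z=163.0): moderate=0.68 → w = 0.68
R4 (z=22.0): high=0.79, moderate=0.68; AND[min(a, b)] → w = 0.68
Weighted average = (0.37·192.8 + 0.54·160.4 + 0.68·163.0 + 0.68·22.0) / (0.37 + 0.54 + 0.68 + 0.68)
  = 283.7520 / 2.2700 = 125.001

125.001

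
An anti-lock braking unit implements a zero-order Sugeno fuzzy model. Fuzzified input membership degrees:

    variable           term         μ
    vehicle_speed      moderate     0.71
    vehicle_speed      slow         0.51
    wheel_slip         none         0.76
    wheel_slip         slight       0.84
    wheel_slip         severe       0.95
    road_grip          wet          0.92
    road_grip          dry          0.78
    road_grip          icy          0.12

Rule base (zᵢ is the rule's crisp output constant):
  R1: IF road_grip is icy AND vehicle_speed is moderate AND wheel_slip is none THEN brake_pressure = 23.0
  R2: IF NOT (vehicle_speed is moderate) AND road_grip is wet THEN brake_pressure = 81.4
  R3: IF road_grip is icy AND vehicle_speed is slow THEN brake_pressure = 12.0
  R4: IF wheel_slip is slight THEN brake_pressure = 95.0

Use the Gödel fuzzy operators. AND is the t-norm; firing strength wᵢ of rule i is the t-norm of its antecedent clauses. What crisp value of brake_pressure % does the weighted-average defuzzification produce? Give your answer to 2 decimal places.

78.54

R1 (z=23.0): icy=0.12, moderate=0.71, none=0.76; AND[min(a, b)] → w = 0.12
R2 (z=81.4): ¬moderate=1−0.71=0.29, wet=0.92; AND[min(a, b)] → w = 0.29
R3 (z=12.0): icy=0.12, slow=0.51; AND[min(a, b)] → w = 0.12
R4 (z=95.0): slight=0.84 → w = 0.84
Weighted average = (0.12·23.0 + 0.29·81.4 + 0.12·12.0 + 0.84·95.0) / (0.12 + 0.29 + 0.12 + 0.84)
  = 107.6060 / 1.3700 = 78.54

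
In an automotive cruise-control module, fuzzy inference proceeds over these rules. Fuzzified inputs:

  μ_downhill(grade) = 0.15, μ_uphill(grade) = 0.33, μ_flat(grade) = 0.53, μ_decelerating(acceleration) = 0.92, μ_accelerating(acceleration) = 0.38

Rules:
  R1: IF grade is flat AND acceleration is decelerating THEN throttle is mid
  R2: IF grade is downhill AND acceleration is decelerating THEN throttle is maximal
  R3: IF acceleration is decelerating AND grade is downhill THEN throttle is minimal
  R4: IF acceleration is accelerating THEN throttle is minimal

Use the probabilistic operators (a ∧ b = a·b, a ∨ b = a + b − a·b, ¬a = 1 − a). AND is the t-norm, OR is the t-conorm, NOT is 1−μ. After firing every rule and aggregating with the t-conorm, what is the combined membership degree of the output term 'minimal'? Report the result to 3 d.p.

0.466

R1: flat=0.53, decelerating=0.92; AND[a·b] → w = 0.4876
R2: downhill=0.15, decelerating=0.92; AND[a·b] → w = 0.1380
R3: decelerating=0.92, downhill=0.15; AND[a·b] → w = 0.1380
R4: accelerating=0.38 → w = 0.3800
Rules with consequent 'minimal': {R3, R4} → strengths 0.1380, 0.3800
Aggregate via t-conorm [a + b − a·b]: 0.4656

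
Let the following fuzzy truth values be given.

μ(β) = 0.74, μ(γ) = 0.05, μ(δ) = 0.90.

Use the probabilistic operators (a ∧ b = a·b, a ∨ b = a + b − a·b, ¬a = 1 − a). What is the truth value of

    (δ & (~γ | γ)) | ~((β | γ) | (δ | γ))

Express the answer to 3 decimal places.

~γ = 1 − 0.0500 = 0.9500
~γ | γ = a + b − a·b on (0.9500, 0.0500) = 0.9525
δ & (~γ | γ) = a·b on (0.9000, 0.9525) = 0.8573
β | γ = a + b − a·b on (0.7400, 0.0500) = 0.7530
δ | γ = a + b − a·b on (0.9000, 0.0500) = 0.9050
(β | γ) | (δ | γ) = a + b − a·b on (0.7530, 0.9050) = 0.9765
~((β | γ) | (δ | γ)) = 1 − 0.9765 = 0.0235
(δ & (~γ | γ)) | ~((β | γ) | (δ | γ)) = a + b − a·b on (0.8573, 0.0235) = 0.8606

0.861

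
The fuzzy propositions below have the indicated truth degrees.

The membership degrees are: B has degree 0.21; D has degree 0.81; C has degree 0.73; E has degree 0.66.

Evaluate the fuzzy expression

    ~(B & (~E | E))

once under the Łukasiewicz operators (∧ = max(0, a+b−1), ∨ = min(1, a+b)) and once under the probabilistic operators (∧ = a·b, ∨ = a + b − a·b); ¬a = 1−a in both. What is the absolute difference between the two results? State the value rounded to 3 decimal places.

Under Łukasiewicz:
  ~E = 1 − 0.66 = 0.34
  ~E | E = min(1, a+b) on (0.34, 0.66) = 1.00
  B & (~E | E) = max(0, a+b−1) on (0.21, 1.00) = 0.21
  ~(B & (~E | E)) = 1 − 0.21 = 0.79
  → value = 0.7900
Under probabilistic:
  ~E = 1 − 0.6600 = 0.3400
  ~E | E = a + b − a·b on (0.3400, 0.6600) = 0.7756
  B & (~E | E) = a·b on (0.2100, 0.7756) = 0.1629
  ~(B & (~E | E)) = 1 − 0.1629 = 0.8371
  → value = 0.8371
|0.7900 − 0.8371| = 0.047

0.047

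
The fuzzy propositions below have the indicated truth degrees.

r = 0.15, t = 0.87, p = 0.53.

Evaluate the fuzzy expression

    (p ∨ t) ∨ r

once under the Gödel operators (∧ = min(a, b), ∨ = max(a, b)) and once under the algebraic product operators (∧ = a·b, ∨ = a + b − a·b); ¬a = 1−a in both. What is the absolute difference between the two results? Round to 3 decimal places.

0.078

Under Gödel:
  p ∨ t = max(a, b) on (0.53, 0.87) = 0.87
  (p ∨ t) ∨ r = max(a, b) on (0.87, 0.15) = 0.87
  → value = 0.8700
Under algebraic product:
  p ∨ t = a + b − a·b on (0.5300, 0.8700) = 0.9389
  (p ∨ t) ∨ r = a + b − a·b on (0.9389, 0.1500) = 0.9481
  → value = 0.9481
|0.8700 − 0.9481| = 0.078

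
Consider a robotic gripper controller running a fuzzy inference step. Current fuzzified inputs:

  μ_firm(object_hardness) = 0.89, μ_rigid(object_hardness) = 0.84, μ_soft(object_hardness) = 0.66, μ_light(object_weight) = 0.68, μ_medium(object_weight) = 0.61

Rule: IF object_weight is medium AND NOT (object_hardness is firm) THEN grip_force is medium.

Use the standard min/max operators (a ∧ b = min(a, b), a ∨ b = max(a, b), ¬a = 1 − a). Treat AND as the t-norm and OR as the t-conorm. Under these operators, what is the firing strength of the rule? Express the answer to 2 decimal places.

firing strength: medium=0.61, ¬firm=1−0.89=0.11; AND[min(a, b)] → w = 0.11

0.11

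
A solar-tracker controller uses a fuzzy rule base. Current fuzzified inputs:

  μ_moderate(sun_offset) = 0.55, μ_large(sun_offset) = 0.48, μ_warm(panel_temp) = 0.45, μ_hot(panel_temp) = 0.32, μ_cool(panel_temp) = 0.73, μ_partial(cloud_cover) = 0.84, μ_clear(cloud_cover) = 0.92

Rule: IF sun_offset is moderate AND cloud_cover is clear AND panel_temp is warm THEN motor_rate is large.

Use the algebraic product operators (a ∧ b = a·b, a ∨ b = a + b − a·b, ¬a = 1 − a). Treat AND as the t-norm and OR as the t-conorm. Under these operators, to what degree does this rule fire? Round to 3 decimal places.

0.228

firing strength: moderate=0.55, clear=0.92, warm=0.45; AND[a·b] → w = 0.2277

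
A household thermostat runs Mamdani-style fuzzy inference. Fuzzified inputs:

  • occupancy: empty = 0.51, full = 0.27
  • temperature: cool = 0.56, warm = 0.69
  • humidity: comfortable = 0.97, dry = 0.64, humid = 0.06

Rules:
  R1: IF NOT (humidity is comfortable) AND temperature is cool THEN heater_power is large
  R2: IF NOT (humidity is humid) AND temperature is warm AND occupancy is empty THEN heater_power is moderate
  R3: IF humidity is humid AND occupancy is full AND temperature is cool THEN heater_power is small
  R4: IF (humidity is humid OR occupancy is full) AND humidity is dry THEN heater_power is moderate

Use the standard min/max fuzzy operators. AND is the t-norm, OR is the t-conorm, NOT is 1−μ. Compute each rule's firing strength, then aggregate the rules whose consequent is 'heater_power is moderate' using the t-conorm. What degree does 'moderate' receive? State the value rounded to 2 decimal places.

R1: ¬comfortable=1−0.97=0.03, cool=0.56; AND[min(a, b)] → w = 0.03
R2: ¬humid=1−0.06=0.94, warm=0.69, empty=0.51; AND[min(a, b)] → w = 0.51
R3: humid=0.06, full=0.27, cool=0.56; AND[min(a, b)] → w = 0.06
R4: (humid=0.06 OR full=0.27) = 0.27; AND[min(a, b)] with dry=0.64 → w = 0.27
Rules with consequent 'moderate': {R2, R4} → strengths 0.51, 0.27
Aggregate via t-conorm [max(a, b)]: 0.51

0.51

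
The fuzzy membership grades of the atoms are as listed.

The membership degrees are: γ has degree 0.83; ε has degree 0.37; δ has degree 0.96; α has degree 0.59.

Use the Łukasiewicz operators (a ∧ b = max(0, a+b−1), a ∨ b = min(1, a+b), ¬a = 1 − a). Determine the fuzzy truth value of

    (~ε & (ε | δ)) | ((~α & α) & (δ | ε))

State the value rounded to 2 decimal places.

0.63

~ε = 1 − 0.37 = 0.63
ε | δ = min(1, a+b) on (0.37, 0.96) = 1.00
~ε & (ε | δ) = max(0, a+b−1) on (0.63, 1.00) = 0.63
~α = 1 − 0.59 = 0.41
~α & α = max(0, a+b−1) on (0.41, 0.59) = 0.00
δ | ε = min(1, a+b) on (0.96, 0.37) = 1.00
(~α & α) & (δ | ε) = max(0, a+b−1) on (0.00, 1.00) = 0.00
(~ε & (ε | δ)) | ((~α & α) & (δ | ε)) = min(1, a+b) on (0.63, 0.00) = 0.63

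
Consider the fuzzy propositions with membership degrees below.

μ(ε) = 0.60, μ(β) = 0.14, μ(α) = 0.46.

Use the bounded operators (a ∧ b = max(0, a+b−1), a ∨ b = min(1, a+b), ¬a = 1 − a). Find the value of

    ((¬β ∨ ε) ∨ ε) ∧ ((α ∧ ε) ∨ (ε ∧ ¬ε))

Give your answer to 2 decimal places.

¬β = 1 − 0.14 = 0.86
¬β ∨ ε = min(1, a+b) on (0.86, 0.60) = 1.00
(¬β ∨ ε) ∨ ε = min(1, a+b) on (1.00, 0.60) = 1.00
α ∧ ε = max(0, a+b−1) on (0.46, 0.60) = 0.06
¬ε = 1 − 0.60 = 0.40
ε ∧ ¬ε = max(0, a+b−1) on (0.60, 0.40) = 0.00
(α ∧ ε) ∨ (ε ∧ ¬ε) = min(1, a+b) on (0.06, 0.00) = 0.06
((¬β ∨ ε) ∨ ε) ∧ ((α ∧ ε) ∨ (ε ∧ ¬ε)) = max(0, a+b−1) on (1.00, 0.06) = 0.06

0.06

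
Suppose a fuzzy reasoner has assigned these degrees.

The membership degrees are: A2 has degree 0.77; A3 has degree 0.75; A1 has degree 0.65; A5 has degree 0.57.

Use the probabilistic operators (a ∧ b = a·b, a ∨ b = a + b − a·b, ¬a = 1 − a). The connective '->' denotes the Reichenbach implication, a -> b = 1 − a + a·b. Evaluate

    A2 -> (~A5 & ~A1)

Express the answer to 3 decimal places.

~A5 = 1 − 0.5700 = 0.4300
~A1 = 1 − 0.6500 = 0.3500
~A5 & ~A1 = a·b on (0.4300, 0.3500) = 0.1505
A2 -> (~A5 & ~A1)  [Reichenbach: 1 − a + a·b] with a=0.7700, b=0.1505 → 0.3459

0.346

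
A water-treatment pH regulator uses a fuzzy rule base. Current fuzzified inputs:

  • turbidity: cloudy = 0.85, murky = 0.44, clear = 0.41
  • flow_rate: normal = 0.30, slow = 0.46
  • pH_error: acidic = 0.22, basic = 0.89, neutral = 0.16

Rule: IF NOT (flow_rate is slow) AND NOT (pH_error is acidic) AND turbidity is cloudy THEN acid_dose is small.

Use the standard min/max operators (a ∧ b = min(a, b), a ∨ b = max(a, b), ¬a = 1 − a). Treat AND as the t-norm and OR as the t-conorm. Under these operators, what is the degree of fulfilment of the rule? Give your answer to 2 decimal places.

firing strength: ¬slow=1−0.46=0.54, ¬acidic=1−0.22=0.78, cloudy=0.85; AND[min(a, b)] → w = 0.54

0.54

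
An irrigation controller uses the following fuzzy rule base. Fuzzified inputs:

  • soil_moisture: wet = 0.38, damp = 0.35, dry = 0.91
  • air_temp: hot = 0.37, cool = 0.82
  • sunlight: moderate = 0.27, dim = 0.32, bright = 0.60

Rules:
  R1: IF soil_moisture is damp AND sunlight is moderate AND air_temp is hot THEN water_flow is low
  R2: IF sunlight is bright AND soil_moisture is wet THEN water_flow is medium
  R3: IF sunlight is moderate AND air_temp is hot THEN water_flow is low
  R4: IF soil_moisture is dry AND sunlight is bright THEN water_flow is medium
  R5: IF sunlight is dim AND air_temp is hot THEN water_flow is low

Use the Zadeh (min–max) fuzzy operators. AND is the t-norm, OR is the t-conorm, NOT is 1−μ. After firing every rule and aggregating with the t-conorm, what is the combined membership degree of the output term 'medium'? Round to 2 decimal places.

0.60

R1: damp=0.35, moderate=0.27, hot=0.37; AND[min(a, b)] → w = 0.27
R2: bright=0.60, wet=0.38; AND[min(a, b)] → w = 0.38
R3: moderate=0.27, hot=0.37; AND[min(a, b)] → w = 0.27
R4: dry=0.91, bright=0.60; AND[min(a, b)] → w = 0.60
R5: dim=0.32, hot=0.37; AND[min(a, b)] → w = 0.32
Rules with consequent 'medium': {R2, R4} → strengths 0.38, 0.60
Aggregate via t-conorm [max(a, b)]: 0.60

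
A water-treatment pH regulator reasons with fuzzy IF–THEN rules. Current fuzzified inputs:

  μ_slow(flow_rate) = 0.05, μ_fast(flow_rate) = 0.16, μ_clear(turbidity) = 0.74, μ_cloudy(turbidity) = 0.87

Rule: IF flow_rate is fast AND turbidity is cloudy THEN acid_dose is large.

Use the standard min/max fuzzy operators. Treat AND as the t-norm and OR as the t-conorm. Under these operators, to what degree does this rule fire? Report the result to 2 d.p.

firing strength: fast=0.16, cloudy=0.87; AND[min(a, b)] → w = 0.16

0.16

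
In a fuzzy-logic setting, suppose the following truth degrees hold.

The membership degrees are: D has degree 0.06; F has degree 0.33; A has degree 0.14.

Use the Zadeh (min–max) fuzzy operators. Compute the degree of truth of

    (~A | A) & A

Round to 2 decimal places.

0.14

~A = 1 − 0.14 = 0.86
~A | A = max(a, b) on (0.86, 0.14) = 0.86
(~A | A) & A = min(a, b) on (0.86, 0.14) = 0.14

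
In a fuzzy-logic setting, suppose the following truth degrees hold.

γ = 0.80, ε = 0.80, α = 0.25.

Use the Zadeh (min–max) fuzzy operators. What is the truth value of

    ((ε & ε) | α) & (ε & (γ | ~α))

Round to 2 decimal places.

ε & ε = min(a, b) on (0.80, 0.80) = 0.80
(ε & ε) | α = max(a, b) on (0.80, 0.25) = 0.80
~α = 1 − 0.25 = 0.75
γ | ~α = max(a, b) on (0.80, 0.75) = 0.80
ε & (γ | ~α) = min(a, b) on (0.80, 0.80) = 0.80
((ε & ε) | α) & (ε & (γ | ~α)) = min(a, b) on (0.80, 0.80) = 0.80

0.80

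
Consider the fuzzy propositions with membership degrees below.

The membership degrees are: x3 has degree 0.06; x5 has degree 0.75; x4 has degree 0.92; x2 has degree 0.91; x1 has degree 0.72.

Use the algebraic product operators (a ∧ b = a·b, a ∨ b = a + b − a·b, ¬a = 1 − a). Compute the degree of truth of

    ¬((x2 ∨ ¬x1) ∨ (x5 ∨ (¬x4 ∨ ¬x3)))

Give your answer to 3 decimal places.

0.001

¬x1 = 1 − 0.7200 = 0.2800
x2 ∨ ¬x1 = a + b − a·b on (0.9100, 0.2800) = 0.9352
¬x4 = 1 − 0.9200 = 0.0800
¬x3 = 1 − 0.0600 = 0.9400
¬x4 ∨ ¬x3 = a + b − a·b on (0.0800, 0.9400) = 0.9448
x5 ∨ (¬x4 ∨ ¬x3) = a + b − a·b on (0.7500, 0.9448) = 0.9862
(x2 ∨ ¬x1) ∨ (x5 ∨ (¬x4 ∨ ¬x3)) = a + b − a·b on (0.9352, 0.9862) = 0.9991
¬((x2 ∨ ¬x1) ∨ (x5 ∨ (¬x4 ∨ ¬x3))) = 1 − 0.9991 = 0.0009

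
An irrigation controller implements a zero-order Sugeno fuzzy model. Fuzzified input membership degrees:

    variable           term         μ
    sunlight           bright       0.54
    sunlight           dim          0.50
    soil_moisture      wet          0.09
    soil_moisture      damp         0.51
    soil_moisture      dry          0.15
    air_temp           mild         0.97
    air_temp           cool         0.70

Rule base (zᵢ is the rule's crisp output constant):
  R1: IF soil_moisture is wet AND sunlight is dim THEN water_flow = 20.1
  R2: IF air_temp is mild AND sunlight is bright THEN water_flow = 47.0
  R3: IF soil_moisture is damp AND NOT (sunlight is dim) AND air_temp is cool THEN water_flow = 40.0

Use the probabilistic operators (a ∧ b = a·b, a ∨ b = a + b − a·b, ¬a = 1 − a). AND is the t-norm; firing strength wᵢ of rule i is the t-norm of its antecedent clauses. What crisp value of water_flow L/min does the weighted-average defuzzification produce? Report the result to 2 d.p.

R1 (z=20.1): wet=0.09, dim=0.50; AND[a·b] → w = 0.0450
R2 (z=47.0): mild=0.97, bright=0.54; AND[a·b] → w = 0.5238
R3 (z=40.0): damp=0.51, ¬dim=1−0.50=0.50, cool=0.70; AND[a·b] → w = 0.1785
Weighted average = (0.0450·20.1 + 0.5238·47.0 + 0.1785·40.0) / (0.0450 + 0.5238 + 0.1785)
  = 32.6631 / 0.7473 = 43.71

43.71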